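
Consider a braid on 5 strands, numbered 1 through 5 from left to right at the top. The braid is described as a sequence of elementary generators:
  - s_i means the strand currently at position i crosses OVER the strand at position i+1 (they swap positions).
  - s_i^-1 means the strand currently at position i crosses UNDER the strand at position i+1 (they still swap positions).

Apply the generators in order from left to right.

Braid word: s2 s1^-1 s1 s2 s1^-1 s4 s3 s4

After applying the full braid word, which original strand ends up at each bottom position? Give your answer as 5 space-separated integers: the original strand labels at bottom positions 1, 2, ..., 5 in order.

Answer: 2 1 5 4 3

Derivation:
Gen 1 (s2): strand 2 crosses over strand 3. Perm now: [1 3 2 4 5]
Gen 2 (s1^-1): strand 1 crosses under strand 3. Perm now: [3 1 2 4 5]
Gen 3 (s1): strand 3 crosses over strand 1. Perm now: [1 3 2 4 5]
Gen 4 (s2): strand 3 crosses over strand 2. Perm now: [1 2 3 4 5]
Gen 5 (s1^-1): strand 1 crosses under strand 2. Perm now: [2 1 3 4 5]
Gen 6 (s4): strand 4 crosses over strand 5. Perm now: [2 1 3 5 4]
Gen 7 (s3): strand 3 crosses over strand 5. Perm now: [2 1 5 3 4]
Gen 8 (s4): strand 3 crosses over strand 4. Perm now: [2 1 5 4 3]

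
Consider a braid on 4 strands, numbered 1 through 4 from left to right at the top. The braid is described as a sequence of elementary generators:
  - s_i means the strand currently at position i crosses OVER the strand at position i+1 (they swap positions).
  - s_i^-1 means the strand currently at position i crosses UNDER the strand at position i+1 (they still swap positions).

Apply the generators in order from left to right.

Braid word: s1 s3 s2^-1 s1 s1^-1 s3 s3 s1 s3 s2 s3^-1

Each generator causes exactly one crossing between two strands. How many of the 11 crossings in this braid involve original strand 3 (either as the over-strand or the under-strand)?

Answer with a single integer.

Gen 1: crossing 1x2. Involves strand 3? no. Count so far: 0
Gen 2: crossing 3x4. Involves strand 3? yes. Count so far: 1
Gen 3: crossing 1x4. Involves strand 3? no. Count so far: 1
Gen 4: crossing 2x4. Involves strand 3? no. Count so far: 1
Gen 5: crossing 4x2. Involves strand 3? no. Count so far: 1
Gen 6: crossing 1x3. Involves strand 3? yes. Count so far: 2
Gen 7: crossing 3x1. Involves strand 3? yes. Count so far: 3
Gen 8: crossing 2x4. Involves strand 3? no. Count so far: 3
Gen 9: crossing 1x3. Involves strand 3? yes. Count so far: 4
Gen 10: crossing 2x3. Involves strand 3? yes. Count so far: 5
Gen 11: crossing 2x1. Involves strand 3? no. Count so far: 5

Answer: 5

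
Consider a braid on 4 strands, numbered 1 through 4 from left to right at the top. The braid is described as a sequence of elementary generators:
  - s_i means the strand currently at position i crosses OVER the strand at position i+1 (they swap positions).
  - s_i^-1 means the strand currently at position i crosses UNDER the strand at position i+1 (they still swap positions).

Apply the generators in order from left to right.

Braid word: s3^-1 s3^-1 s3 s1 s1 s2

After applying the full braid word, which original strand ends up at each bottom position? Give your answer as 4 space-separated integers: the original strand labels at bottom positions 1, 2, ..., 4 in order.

Answer: 1 4 2 3

Derivation:
Gen 1 (s3^-1): strand 3 crosses under strand 4. Perm now: [1 2 4 3]
Gen 2 (s3^-1): strand 4 crosses under strand 3. Perm now: [1 2 3 4]
Gen 3 (s3): strand 3 crosses over strand 4. Perm now: [1 2 4 3]
Gen 4 (s1): strand 1 crosses over strand 2. Perm now: [2 1 4 3]
Gen 5 (s1): strand 2 crosses over strand 1. Perm now: [1 2 4 3]
Gen 6 (s2): strand 2 crosses over strand 4. Perm now: [1 4 2 3]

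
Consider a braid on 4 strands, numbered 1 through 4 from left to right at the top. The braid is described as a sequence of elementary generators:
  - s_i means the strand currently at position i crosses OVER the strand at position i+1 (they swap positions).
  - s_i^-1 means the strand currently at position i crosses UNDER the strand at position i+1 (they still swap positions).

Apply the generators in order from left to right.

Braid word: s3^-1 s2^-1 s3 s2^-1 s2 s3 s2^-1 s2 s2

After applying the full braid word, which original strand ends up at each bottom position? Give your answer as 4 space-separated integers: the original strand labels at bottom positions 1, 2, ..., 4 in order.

Gen 1 (s3^-1): strand 3 crosses under strand 4. Perm now: [1 2 4 3]
Gen 2 (s2^-1): strand 2 crosses under strand 4. Perm now: [1 4 2 3]
Gen 3 (s3): strand 2 crosses over strand 3. Perm now: [1 4 3 2]
Gen 4 (s2^-1): strand 4 crosses under strand 3. Perm now: [1 3 4 2]
Gen 5 (s2): strand 3 crosses over strand 4. Perm now: [1 4 3 2]
Gen 6 (s3): strand 3 crosses over strand 2. Perm now: [1 4 2 3]
Gen 7 (s2^-1): strand 4 crosses under strand 2. Perm now: [1 2 4 3]
Gen 8 (s2): strand 2 crosses over strand 4. Perm now: [1 4 2 3]
Gen 9 (s2): strand 4 crosses over strand 2. Perm now: [1 2 4 3]

Answer: 1 2 4 3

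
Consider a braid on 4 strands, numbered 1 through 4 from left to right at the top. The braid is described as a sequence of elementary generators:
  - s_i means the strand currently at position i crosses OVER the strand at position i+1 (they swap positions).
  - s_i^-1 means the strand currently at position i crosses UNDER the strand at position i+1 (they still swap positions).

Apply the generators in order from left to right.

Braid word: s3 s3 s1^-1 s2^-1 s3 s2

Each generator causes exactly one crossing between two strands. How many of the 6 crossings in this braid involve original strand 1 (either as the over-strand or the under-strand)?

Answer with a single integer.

Gen 1: crossing 3x4. Involves strand 1? no. Count so far: 0
Gen 2: crossing 4x3. Involves strand 1? no. Count so far: 0
Gen 3: crossing 1x2. Involves strand 1? yes. Count so far: 1
Gen 4: crossing 1x3. Involves strand 1? yes. Count so far: 2
Gen 5: crossing 1x4. Involves strand 1? yes. Count so far: 3
Gen 6: crossing 3x4. Involves strand 1? no. Count so far: 3

Answer: 3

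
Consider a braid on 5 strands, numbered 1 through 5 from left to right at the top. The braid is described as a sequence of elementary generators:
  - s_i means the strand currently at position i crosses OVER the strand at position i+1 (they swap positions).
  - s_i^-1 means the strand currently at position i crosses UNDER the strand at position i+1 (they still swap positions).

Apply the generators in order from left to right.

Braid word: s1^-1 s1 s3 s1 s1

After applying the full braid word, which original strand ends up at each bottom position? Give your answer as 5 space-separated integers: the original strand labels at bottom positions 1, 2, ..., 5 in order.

Answer: 1 2 4 3 5

Derivation:
Gen 1 (s1^-1): strand 1 crosses under strand 2. Perm now: [2 1 3 4 5]
Gen 2 (s1): strand 2 crosses over strand 1. Perm now: [1 2 3 4 5]
Gen 3 (s3): strand 3 crosses over strand 4. Perm now: [1 2 4 3 5]
Gen 4 (s1): strand 1 crosses over strand 2. Perm now: [2 1 4 3 5]
Gen 5 (s1): strand 2 crosses over strand 1. Perm now: [1 2 4 3 5]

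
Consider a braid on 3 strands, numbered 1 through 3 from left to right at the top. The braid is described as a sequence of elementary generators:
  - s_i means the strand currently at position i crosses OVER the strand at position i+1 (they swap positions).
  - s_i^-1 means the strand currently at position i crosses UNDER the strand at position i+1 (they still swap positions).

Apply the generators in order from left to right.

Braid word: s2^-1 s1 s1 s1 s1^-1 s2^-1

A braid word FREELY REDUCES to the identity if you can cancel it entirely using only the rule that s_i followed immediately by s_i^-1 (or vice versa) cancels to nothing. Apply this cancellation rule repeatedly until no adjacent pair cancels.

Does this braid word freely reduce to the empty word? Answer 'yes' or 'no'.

Answer: no

Derivation:
Gen 1 (s2^-1): push. Stack: [s2^-1]
Gen 2 (s1): push. Stack: [s2^-1 s1]
Gen 3 (s1): push. Stack: [s2^-1 s1 s1]
Gen 4 (s1): push. Stack: [s2^-1 s1 s1 s1]
Gen 5 (s1^-1): cancels prior s1. Stack: [s2^-1 s1 s1]
Gen 6 (s2^-1): push. Stack: [s2^-1 s1 s1 s2^-1]
Reduced word: s2^-1 s1 s1 s2^-1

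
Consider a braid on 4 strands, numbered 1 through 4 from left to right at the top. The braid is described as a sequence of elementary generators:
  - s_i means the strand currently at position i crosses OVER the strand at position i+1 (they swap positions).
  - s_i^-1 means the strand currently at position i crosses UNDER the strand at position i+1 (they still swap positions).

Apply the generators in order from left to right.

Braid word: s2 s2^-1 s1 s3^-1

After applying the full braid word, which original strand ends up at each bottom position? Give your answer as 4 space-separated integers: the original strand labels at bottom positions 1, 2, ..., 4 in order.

Answer: 2 1 4 3

Derivation:
Gen 1 (s2): strand 2 crosses over strand 3. Perm now: [1 3 2 4]
Gen 2 (s2^-1): strand 3 crosses under strand 2. Perm now: [1 2 3 4]
Gen 3 (s1): strand 1 crosses over strand 2. Perm now: [2 1 3 4]
Gen 4 (s3^-1): strand 3 crosses under strand 4. Perm now: [2 1 4 3]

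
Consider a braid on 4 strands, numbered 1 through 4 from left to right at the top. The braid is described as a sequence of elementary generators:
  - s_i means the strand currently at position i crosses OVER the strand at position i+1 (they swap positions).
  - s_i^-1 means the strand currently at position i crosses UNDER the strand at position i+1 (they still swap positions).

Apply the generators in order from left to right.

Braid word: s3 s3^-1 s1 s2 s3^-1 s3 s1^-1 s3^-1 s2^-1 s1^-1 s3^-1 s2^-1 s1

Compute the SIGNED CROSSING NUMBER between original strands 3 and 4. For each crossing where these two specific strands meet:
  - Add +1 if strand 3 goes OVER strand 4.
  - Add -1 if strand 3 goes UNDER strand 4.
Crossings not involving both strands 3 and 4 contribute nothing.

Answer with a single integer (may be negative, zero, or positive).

Gen 1: 3 over 4. Both 3&4? yes. Contrib: +1. Sum: 1
Gen 2: 4 under 3. Both 3&4? yes. Contrib: +1. Sum: 2
Gen 3: crossing 1x2. Both 3&4? no. Sum: 2
Gen 4: crossing 1x3. Both 3&4? no. Sum: 2
Gen 5: crossing 1x4. Both 3&4? no. Sum: 2
Gen 6: crossing 4x1. Both 3&4? no. Sum: 2
Gen 7: crossing 2x3. Both 3&4? no. Sum: 2
Gen 8: crossing 1x4. Both 3&4? no. Sum: 2
Gen 9: crossing 2x4. Both 3&4? no. Sum: 2
Gen 10: 3 under 4. Both 3&4? yes. Contrib: -1. Sum: 1
Gen 11: crossing 2x1. Both 3&4? no. Sum: 1
Gen 12: crossing 3x1. Both 3&4? no. Sum: 1
Gen 13: crossing 4x1. Both 3&4? no. Sum: 1

Answer: 1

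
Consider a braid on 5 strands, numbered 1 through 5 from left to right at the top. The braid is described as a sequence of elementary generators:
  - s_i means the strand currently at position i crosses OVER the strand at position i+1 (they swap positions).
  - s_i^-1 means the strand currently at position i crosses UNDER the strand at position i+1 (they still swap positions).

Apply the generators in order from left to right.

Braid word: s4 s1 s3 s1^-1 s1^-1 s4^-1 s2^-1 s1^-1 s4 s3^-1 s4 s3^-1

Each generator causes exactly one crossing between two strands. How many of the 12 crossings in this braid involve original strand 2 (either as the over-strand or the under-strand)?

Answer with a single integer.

Answer: 4

Derivation:
Gen 1: crossing 4x5. Involves strand 2? no. Count so far: 0
Gen 2: crossing 1x2. Involves strand 2? yes. Count so far: 1
Gen 3: crossing 3x5. Involves strand 2? no. Count so far: 1
Gen 4: crossing 2x1. Involves strand 2? yes. Count so far: 2
Gen 5: crossing 1x2. Involves strand 2? yes. Count so far: 3
Gen 6: crossing 3x4. Involves strand 2? no. Count so far: 3
Gen 7: crossing 1x5. Involves strand 2? no. Count so far: 3
Gen 8: crossing 2x5. Involves strand 2? yes. Count so far: 4
Gen 9: crossing 4x3. Involves strand 2? no. Count so far: 4
Gen 10: crossing 1x3. Involves strand 2? no. Count so far: 4
Gen 11: crossing 1x4. Involves strand 2? no. Count so far: 4
Gen 12: crossing 3x4. Involves strand 2? no. Count so far: 4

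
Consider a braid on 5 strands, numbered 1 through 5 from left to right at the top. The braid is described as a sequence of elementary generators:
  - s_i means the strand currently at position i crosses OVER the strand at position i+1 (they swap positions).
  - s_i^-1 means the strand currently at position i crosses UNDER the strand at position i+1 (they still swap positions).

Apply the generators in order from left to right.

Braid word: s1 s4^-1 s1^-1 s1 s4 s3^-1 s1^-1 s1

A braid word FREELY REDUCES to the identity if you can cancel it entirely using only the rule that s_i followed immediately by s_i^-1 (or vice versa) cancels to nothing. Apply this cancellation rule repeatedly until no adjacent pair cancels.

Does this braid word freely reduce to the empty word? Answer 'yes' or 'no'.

Answer: no

Derivation:
Gen 1 (s1): push. Stack: [s1]
Gen 2 (s4^-1): push. Stack: [s1 s4^-1]
Gen 3 (s1^-1): push. Stack: [s1 s4^-1 s1^-1]
Gen 4 (s1): cancels prior s1^-1. Stack: [s1 s4^-1]
Gen 5 (s4): cancels prior s4^-1. Stack: [s1]
Gen 6 (s3^-1): push. Stack: [s1 s3^-1]
Gen 7 (s1^-1): push. Stack: [s1 s3^-1 s1^-1]
Gen 8 (s1): cancels prior s1^-1. Stack: [s1 s3^-1]
Reduced word: s1 s3^-1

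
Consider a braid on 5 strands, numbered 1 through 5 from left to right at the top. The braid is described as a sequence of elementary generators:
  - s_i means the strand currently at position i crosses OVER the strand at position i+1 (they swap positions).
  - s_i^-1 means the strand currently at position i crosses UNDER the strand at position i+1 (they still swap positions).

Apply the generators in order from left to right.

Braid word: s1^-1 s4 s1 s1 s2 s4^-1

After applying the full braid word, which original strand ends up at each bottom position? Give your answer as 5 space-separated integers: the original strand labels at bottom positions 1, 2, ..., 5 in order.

Answer: 2 3 1 4 5

Derivation:
Gen 1 (s1^-1): strand 1 crosses under strand 2. Perm now: [2 1 3 4 5]
Gen 2 (s4): strand 4 crosses over strand 5. Perm now: [2 1 3 5 4]
Gen 3 (s1): strand 2 crosses over strand 1. Perm now: [1 2 3 5 4]
Gen 4 (s1): strand 1 crosses over strand 2. Perm now: [2 1 3 5 4]
Gen 5 (s2): strand 1 crosses over strand 3. Perm now: [2 3 1 5 4]
Gen 6 (s4^-1): strand 5 crosses under strand 4. Perm now: [2 3 1 4 5]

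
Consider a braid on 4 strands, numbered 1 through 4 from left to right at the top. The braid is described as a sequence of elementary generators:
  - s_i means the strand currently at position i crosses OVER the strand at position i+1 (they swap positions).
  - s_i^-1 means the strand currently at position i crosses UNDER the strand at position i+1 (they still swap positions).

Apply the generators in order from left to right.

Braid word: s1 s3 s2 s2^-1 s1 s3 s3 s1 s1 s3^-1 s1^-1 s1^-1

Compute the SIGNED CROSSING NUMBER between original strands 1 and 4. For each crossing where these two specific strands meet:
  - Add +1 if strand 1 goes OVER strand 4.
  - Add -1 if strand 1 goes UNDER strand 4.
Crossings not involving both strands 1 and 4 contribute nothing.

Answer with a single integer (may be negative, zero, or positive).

Gen 1: crossing 1x2. Both 1&4? no. Sum: 0
Gen 2: crossing 3x4. Both 1&4? no. Sum: 0
Gen 3: 1 over 4. Both 1&4? yes. Contrib: +1. Sum: 1
Gen 4: 4 under 1. Both 1&4? yes. Contrib: +1. Sum: 2
Gen 5: crossing 2x1. Both 1&4? no. Sum: 2
Gen 6: crossing 4x3. Both 1&4? no. Sum: 2
Gen 7: crossing 3x4. Both 1&4? no. Sum: 2
Gen 8: crossing 1x2. Both 1&4? no. Sum: 2
Gen 9: crossing 2x1. Both 1&4? no. Sum: 2
Gen 10: crossing 4x3. Both 1&4? no. Sum: 2
Gen 11: crossing 1x2. Both 1&4? no. Sum: 2
Gen 12: crossing 2x1. Both 1&4? no. Sum: 2

Answer: 2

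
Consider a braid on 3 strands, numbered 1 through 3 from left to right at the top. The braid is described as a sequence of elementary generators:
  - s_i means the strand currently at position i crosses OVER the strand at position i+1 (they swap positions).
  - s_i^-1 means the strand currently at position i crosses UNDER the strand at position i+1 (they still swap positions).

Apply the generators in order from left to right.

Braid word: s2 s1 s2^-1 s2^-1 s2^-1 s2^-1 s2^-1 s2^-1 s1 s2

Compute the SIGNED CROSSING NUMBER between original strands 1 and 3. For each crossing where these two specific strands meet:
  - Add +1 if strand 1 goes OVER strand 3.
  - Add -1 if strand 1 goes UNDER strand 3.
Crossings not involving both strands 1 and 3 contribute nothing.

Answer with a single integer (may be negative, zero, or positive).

Answer: 0

Derivation:
Gen 1: crossing 2x3. Both 1&3? no. Sum: 0
Gen 2: 1 over 3. Both 1&3? yes. Contrib: +1. Sum: 1
Gen 3: crossing 1x2. Both 1&3? no. Sum: 1
Gen 4: crossing 2x1. Both 1&3? no. Sum: 1
Gen 5: crossing 1x2. Both 1&3? no. Sum: 1
Gen 6: crossing 2x1. Both 1&3? no. Sum: 1
Gen 7: crossing 1x2. Both 1&3? no. Sum: 1
Gen 8: crossing 2x1. Both 1&3? no. Sum: 1
Gen 9: 3 over 1. Both 1&3? yes. Contrib: -1. Sum: 0
Gen 10: crossing 3x2. Both 1&3? no. Sum: 0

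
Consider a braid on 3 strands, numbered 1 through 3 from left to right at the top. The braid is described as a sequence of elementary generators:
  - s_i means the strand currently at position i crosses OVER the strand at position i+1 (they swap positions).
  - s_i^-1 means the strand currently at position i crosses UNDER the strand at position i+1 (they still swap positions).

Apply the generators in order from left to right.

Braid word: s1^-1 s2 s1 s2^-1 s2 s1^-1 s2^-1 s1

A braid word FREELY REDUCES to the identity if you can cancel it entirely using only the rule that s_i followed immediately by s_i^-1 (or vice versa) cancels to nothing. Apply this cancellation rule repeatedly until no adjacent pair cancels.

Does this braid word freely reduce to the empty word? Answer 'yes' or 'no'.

Answer: yes

Derivation:
Gen 1 (s1^-1): push. Stack: [s1^-1]
Gen 2 (s2): push. Stack: [s1^-1 s2]
Gen 3 (s1): push. Stack: [s1^-1 s2 s1]
Gen 4 (s2^-1): push. Stack: [s1^-1 s2 s1 s2^-1]
Gen 5 (s2): cancels prior s2^-1. Stack: [s1^-1 s2 s1]
Gen 6 (s1^-1): cancels prior s1. Stack: [s1^-1 s2]
Gen 7 (s2^-1): cancels prior s2. Stack: [s1^-1]
Gen 8 (s1): cancels prior s1^-1. Stack: []
Reduced word: (empty)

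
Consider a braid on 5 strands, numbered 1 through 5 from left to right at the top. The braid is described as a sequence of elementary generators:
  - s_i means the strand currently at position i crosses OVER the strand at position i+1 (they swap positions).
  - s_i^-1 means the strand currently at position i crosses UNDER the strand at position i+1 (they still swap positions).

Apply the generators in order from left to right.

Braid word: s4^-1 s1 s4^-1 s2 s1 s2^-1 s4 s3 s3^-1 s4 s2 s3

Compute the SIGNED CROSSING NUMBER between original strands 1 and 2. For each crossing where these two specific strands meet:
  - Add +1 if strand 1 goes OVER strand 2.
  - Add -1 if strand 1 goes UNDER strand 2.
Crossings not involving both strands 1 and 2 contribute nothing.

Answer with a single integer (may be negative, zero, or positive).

Answer: 3

Derivation:
Gen 1: crossing 4x5. Both 1&2? no. Sum: 0
Gen 2: 1 over 2. Both 1&2? yes. Contrib: +1. Sum: 1
Gen 3: crossing 5x4. Both 1&2? no. Sum: 1
Gen 4: crossing 1x3. Both 1&2? no. Sum: 1
Gen 5: crossing 2x3. Both 1&2? no. Sum: 1
Gen 6: 2 under 1. Both 1&2? yes. Contrib: +1. Sum: 2
Gen 7: crossing 4x5. Both 1&2? no. Sum: 2
Gen 8: crossing 2x5. Both 1&2? no. Sum: 2
Gen 9: crossing 5x2. Both 1&2? no. Sum: 2
Gen 10: crossing 5x4. Both 1&2? no. Sum: 2
Gen 11: 1 over 2. Both 1&2? yes. Contrib: +1. Sum: 3
Gen 12: crossing 1x4. Both 1&2? no. Sum: 3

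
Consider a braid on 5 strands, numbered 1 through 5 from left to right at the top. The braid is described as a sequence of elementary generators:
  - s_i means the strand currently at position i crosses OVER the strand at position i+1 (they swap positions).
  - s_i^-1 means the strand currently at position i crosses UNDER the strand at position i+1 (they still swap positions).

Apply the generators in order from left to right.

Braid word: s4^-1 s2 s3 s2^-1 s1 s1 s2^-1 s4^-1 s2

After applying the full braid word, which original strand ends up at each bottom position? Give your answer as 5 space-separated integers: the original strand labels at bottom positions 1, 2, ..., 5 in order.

Gen 1 (s4^-1): strand 4 crosses under strand 5. Perm now: [1 2 3 5 4]
Gen 2 (s2): strand 2 crosses over strand 3. Perm now: [1 3 2 5 4]
Gen 3 (s3): strand 2 crosses over strand 5. Perm now: [1 3 5 2 4]
Gen 4 (s2^-1): strand 3 crosses under strand 5. Perm now: [1 5 3 2 4]
Gen 5 (s1): strand 1 crosses over strand 5. Perm now: [5 1 3 2 4]
Gen 6 (s1): strand 5 crosses over strand 1. Perm now: [1 5 3 2 4]
Gen 7 (s2^-1): strand 5 crosses under strand 3. Perm now: [1 3 5 2 4]
Gen 8 (s4^-1): strand 2 crosses under strand 4. Perm now: [1 3 5 4 2]
Gen 9 (s2): strand 3 crosses over strand 5. Perm now: [1 5 3 4 2]

Answer: 1 5 3 4 2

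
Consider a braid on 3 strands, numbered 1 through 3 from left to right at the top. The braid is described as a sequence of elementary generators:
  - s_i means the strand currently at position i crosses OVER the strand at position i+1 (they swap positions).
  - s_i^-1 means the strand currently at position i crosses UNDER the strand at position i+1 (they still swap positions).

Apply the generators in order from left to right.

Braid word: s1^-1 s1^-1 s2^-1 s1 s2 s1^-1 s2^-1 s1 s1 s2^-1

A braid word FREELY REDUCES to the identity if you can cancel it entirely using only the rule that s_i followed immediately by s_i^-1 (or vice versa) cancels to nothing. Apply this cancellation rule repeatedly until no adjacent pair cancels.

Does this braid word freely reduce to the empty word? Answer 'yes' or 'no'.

Answer: no

Derivation:
Gen 1 (s1^-1): push. Stack: [s1^-1]
Gen 2 (s1^-1): push. Stack: [s1^-1 s1^-1]
Gen 3 (s2^-1): push. Stack: [s1^-1 s1^-1 s2^-1]
Gen 4 (s1): push. Stack: [s1^-1 s1^-1 s2^-1 s1]
Gen 5 (s2): push. Stack: [s1^-1 s1^-1 s2^-1 s1 s2]
Gen 6 (s1^-1): push. Stack: [s1^-1 s1^-1 s2^-1 s1 s2 s1^-1]
Gen 7 (s2^-1): push. Stack: [s1^-1 s1^-1 s2^-1 s1 s2 s1^-1 s2^-1]
Gen 8 (s1): push. Stack: [s1^-1 s1^-1 s2^-1 s1 s2 s1^-1 s2^-1 s1]
Gen 9 (s1): push. Stack: [s1^-1 s1^-1 s2^-1 s1 s2 s1^-1 s2^-1 s1 s1]
Gen 10 (s2^-1): push. Stack: [s1^-1 s1^-1 s2^-1 s1 s2 s1^-1 s2^-1 s1 s1 s2^-1]
Reduced word: s1^-1 s1^-1 s2^-1 s1 s2 s1^-1 s2^-1 s1 s1 s2^-1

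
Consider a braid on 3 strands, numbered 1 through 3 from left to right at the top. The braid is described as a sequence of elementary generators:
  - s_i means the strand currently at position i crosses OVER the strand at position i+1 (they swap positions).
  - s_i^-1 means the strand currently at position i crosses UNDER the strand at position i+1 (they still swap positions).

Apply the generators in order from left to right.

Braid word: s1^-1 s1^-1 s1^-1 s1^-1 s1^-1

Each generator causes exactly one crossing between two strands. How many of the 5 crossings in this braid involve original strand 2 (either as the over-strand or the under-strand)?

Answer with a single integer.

Answer: 5

Derivation:
Gen 1: crossing 1x2. Involves strand 2? yes. Count so far: 1
Gen 2: crossing 2x1. Involves strand 2? yes. Count so far: 2
Gen 3: crossing 1x2. Involves strand 2? yes. Count so far: 3
Gen 4: crossing 2x1. Involves strand 2? yes. Count so far: 4
Gen 5: crossing 1x2. Involves strand 2? yes. Count so far: 5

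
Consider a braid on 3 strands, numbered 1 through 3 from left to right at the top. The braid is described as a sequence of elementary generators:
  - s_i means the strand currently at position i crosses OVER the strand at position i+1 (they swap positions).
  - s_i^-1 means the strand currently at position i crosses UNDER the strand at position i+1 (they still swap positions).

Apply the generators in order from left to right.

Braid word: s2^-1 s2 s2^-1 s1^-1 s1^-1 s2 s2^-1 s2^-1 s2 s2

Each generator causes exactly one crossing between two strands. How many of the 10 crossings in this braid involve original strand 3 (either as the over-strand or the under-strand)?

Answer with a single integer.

Answer: 10

Derivation:
Gen 1: crossing 2x3. Involves strand 3? yes. Count so far: 1
Gen 2: crossing 3x2. Involves strand 3? yes. Count so far: 2
Gen 3: crossing 2x3. Involves strand 3? yes. Count so far: 3
Gen 4: crossing 1x3. Involves strand 3? yes. Count so far: 4
Gen 5: crossing 3x1. Involves strand 3? yes. Count so far: 5
Gen 6: crossing 3x2. Involves strand 3? yes. Count so far: 6
Gen 7: crossing 2x3. Involves strand 3? yes. Count so far: 7
Gen 8: crossing 3x2. Involves strand 3? yes. Count so far: 8
Gen 9: crossing 2x3. Involves strand 3? yes. Count so far: 9
Gen 10: crossing 3x2. Involves strand 3? yes. Count so far: 10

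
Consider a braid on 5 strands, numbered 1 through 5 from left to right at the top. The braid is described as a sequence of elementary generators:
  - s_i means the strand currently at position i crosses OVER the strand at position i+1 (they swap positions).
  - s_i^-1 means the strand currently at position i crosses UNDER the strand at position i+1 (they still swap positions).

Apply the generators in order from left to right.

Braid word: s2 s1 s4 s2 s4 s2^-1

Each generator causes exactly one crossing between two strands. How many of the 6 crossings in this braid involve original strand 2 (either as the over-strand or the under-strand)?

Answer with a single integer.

Gen 1: crossing 2x3. Involves strand 2? yes. Count so far: 1
Gen 2: crossing 1x3. Involves strand 2? no. Count so far: 1
Gen 3: crossing 4x5. Involves strand 2? no. Count so far: 1
Gen 4: crossing 1x2. Involves strand 2? yes. Count so far: 2
Gen 5: crossing 5x4. Involves strand 2? no. Count so far: 2
Gen 6: crossing 2x1. Involves strand 2? yes. Count so far: 3

Answer: 3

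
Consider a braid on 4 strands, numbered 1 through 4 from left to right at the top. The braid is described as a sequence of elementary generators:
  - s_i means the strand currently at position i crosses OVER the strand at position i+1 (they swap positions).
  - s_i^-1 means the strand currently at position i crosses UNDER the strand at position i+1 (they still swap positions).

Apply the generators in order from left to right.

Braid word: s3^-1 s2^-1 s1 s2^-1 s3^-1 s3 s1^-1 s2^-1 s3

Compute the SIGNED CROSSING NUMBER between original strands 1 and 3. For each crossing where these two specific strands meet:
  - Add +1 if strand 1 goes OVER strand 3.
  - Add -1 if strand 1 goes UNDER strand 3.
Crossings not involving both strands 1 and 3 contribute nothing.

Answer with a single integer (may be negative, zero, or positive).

Gen 1: crossing 3x4. Both 1&3? no. Sum: 0
Gen 2: crossing 2x4. Both 1&3? no. Sum: 0
Gen 3: crossing 1x4. Both 1&3? no. Sum: 0
Gen 4: crossing 1x2. Both 1&3? no. Sum: 0
Gen 5: 1 under 3. Both 1&3? yes. Contrib: -1. Sum: -1
Gen 6: 3 over 1. Both 1&3? yes. Contrib: -1. Sum: -2
Gen 7: crossing 4x2. Both 1&3? no. Sum: -2
Gen 8: crossing 4x1. Both 1&3? no. Sum: -2
Gen 9: crossing 4x3. Both 1&3? no. Sum: -2

Answer: -2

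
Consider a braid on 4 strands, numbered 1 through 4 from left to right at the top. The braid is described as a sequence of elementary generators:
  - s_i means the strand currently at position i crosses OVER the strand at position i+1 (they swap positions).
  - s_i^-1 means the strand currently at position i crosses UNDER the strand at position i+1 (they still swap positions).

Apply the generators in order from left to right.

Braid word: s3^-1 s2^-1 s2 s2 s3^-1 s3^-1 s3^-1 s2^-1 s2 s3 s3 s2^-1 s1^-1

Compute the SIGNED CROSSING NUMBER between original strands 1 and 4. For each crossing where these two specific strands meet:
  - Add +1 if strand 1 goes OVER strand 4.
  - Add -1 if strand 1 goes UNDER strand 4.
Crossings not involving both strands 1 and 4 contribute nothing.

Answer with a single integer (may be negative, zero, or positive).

Gen 1: crossing 3x4. Both 1&4? no. Sum: 0
Gen 2: crossing 2x4. Both 1&4? no. Sum: 0
Gen 3: crossing 4x2. Both 1&4? no. Sum: 0
Gen 4: crossing 2x4. Both 1&4? no. Sum: 0
Gen 5: crossing 2x3. Both 1&4? no. Sum: 0
Gen 6: crossing 3x2. Both 1&4? no. Sum: 0
Gen 7: crossing 2x3. Both 1&4? no. Sum: 0
Gen 8: crossing 4x3. Both 1&4? no. Sum: 0
Gen 9: crossing 3x4. Both 1&4? no. Sum: 0
Gen 10: crossing 3x2. Both 1&4? no. Sum: 0
Gen 11: crossing 2x3. Both 1&4? no. Sum: 0
Gen 12: crossing 4x3. Both 1&4? no. Sum: 0
Gen 13: crossing 1x3. Both 1&4? no. Sum: 0

Answer: 0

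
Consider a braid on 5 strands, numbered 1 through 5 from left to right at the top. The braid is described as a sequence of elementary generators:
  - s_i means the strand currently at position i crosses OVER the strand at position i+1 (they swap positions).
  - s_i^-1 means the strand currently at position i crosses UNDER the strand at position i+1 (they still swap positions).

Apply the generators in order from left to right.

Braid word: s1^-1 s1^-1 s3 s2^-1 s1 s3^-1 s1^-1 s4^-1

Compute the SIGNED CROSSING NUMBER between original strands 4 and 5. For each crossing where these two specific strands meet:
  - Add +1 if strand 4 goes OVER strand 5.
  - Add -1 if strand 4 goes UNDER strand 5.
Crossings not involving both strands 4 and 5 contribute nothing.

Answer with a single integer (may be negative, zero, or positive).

Gen 1: crossing 1x2. Both 4&5? no. Sum: 0
Gen 2: crossing 2x1. Both 4&5? no. Sum: 0
Gen 3: crossing 3x4. Both 4&5? no. Sum: 0
Gen 4: crossing 2x4. Both 4&5? no. Sum: 0
Gen 5: crossing 1x4. Both 4&5? no. Sum: 0
Gen 6: crossing 2x3. Both 4&5? no. Sum: 0
Gen 7: crossing 4x1. Both 4&5? no. Sum: 0
Gen 8: crossing 2x5. Both 4&5? no. Sum: 0

Answer: 0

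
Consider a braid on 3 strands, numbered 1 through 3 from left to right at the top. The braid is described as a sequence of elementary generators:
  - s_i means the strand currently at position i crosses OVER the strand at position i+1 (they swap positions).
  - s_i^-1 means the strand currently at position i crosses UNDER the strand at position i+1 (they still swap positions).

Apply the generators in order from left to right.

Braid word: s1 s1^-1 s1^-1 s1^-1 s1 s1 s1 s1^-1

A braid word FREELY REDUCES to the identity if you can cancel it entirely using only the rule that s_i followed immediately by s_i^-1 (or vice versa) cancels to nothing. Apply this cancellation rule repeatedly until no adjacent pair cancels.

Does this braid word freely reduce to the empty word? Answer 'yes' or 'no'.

Gen 1 (s1): push. Stack: [s1]
Gen 2 (s1^-1): cancels prior s1. Stack: []
Gen 3 (s1^-1): push. Stack: [s1^-1]
Gen 4 (s1^-1): push. Stack: [s1^-1 s1^-1]
Gen 5 (s1): cancels prior s1^-1. Stack: [s1^-1]
Gen 6 (s1): cancels prior s1^-1. Stack: []
Gen 7 (s1): push. Stack: [s1]
Gen 8 (s1^-1): cancels prior s1. Stack: []
Reduced word: (empty)

Answer: yes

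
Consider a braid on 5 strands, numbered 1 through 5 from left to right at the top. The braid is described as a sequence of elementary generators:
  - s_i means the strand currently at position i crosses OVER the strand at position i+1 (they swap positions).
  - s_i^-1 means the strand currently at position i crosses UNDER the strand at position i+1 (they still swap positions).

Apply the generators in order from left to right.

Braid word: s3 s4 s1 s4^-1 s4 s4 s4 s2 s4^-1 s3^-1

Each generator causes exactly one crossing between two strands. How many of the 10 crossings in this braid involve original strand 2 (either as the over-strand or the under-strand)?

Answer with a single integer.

Answer: 1

Derivation:
Gen 1: crossing 3x4. Involves strand 2? no. Count so far: 0
Gen 2: crossing 3x5. Involves strand 2? no. Count so far: 0
Gen 3: crossing 1x2. Involves strand 2? yes. Count so far: 1
Gen 4: crossing 5x3. Involves strand 2? no. Count so far: 1
Gen 5: crossing 3x5. Involves strand 2? no. Count so far: 1
Gen 6: crossing 5x3. Involves strand 2? no. Count so far: 1
Gen 7: crossing 3x5. Involves strand 2? no. Count so far: 1
Gen 8: crossing 1x4. Involves strand 2? no. Count so far: 1
Gen 9: crossing 5x3. Involves strand 2? no. Count so far: 1
Gen 10: crossing 1x3. Involves strand 2? no. Count so far: 1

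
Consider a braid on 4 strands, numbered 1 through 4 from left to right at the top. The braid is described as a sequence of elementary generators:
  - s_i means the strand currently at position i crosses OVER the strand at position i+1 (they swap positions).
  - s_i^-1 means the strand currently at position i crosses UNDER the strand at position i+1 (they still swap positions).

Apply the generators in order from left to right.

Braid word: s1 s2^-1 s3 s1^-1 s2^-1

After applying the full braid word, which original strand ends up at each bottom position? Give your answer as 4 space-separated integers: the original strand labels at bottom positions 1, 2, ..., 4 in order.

Answer: 3 4 2 1

Derivation:
Gen 1 (s1): strand 1 crosses over strand 2. Perm now: [2 1 3 4]
Gen 2 (s2^-1): strand 1 crosses under strand 3. Perm now: [2 3 1 4]
Gen 3 (s3): strand 1 crosses over strand 4. Perm now: [2 3 4 1]
Gen 4 (s1^-1): strand 2 crosses under strand 3. Perm now: [3 2 4 1]
Gen 5 (s2^-1): strand 2 crosses under strand 4. Perm now: [3 4 2 1]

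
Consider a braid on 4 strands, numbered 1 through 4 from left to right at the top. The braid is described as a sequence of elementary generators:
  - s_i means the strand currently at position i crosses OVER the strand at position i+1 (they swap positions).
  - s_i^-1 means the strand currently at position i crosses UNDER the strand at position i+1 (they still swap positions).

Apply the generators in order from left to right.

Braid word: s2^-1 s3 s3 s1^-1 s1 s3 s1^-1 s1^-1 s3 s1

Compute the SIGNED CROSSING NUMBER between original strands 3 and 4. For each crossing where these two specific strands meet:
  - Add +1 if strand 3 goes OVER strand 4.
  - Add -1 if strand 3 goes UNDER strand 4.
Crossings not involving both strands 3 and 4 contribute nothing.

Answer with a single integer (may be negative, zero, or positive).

Gen 1: crossing 2x3. Both 3&4? no. Sum: 0
Gen 2: crossing 2x4. Both 3&4? no. Sum: 0
Gen 3: crossing 4x2. Both 3&4? no. Sum: 0
Gen 4: crossing 1x3. Both 3&4? no. Sum: 0
Gen 5: crossing 3x1. Both 3&4? no. Sum: 0
Gen 6: crossing 2x4. Both 3&4? no. Sum: 0
Gen 7: crossing 1x3. Both 3&4? no. Sum: 0
Gen 8: crossing 3x1. Both 3&4? no. Sum: 0
Gen 9: crossing 4x2. Both 3&4? no. Sum: 0
Gen 10: crossing 1x3. Both 3&4? no. Sum: 0

Answer: 0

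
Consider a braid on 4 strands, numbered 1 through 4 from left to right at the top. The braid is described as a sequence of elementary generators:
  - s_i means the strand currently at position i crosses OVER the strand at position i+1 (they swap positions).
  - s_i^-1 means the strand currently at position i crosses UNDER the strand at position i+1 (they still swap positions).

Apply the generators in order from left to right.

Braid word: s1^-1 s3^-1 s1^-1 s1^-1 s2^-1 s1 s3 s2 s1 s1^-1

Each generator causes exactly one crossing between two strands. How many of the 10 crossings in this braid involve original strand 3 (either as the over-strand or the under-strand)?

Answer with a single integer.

Answer: 5

Derivation:
Gen 1: crossing 1x2. Involves strand 3? no. Count so far: 0
Gen 2: crossing 3x4. Involves strand 3? yes. Count so far: 1
Gen 3: crossing 2x1. Involves strand 3? no. Count so far: 1
Gen 4: crossing 1x2. Involves strand 3? no. Count so far: 1
Gen 5: crossing 1x4. Involves strand 3? no. Count so far: 1
Gen 6: crossing 2x4. Involves strand 3? no. Count so far: 1
Gen 7: crossing 1x3. Involves strand 3? yes. Count so far: 2
Gen 8: crossing 2x3. Involves strand 3? yes. Count so far: 3
Gen 9: crossing 4x3. Involves strand 3? yes. Count so far: 4
Gen 10: crossing 3x4. Involves strand 3? yes. Count so far: 5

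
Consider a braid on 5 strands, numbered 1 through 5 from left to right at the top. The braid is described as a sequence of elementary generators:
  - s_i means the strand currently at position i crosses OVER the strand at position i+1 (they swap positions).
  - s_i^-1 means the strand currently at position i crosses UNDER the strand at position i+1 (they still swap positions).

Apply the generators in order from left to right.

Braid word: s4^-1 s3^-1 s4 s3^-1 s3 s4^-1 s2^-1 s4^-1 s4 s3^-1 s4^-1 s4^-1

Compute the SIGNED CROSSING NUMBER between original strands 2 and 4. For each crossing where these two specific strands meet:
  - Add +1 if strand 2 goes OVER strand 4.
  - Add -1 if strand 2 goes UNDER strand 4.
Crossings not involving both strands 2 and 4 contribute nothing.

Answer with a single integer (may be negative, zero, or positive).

Gen 1: crossing 4x5. Both 2&4? no. Sum: 0
Gen 2: crossing 3x5. Both 2&4? no. Sum: 0
Gen 3: crossing 3x4. Both 2&4? no. Sum: 0
Gen 4: crossing 5x4. Both 2&4? no. Sum: 0
Gen 5: crossing 4x5. Both 2&4? no. Sum: 0
Gen 6: crossing 4x3. Both 2&4? no. Sum: 0
Gen 7: crossing 2x5. Both 2&4? no. Sum: 0
Gen 8: crossing 3x4. Both 2&4? no. Sum: 0
Gen 9: crossing 4x3. Both 2&4? no. Sum: 0
Gen 10: crossing 2x3. Both 2&4? no. Sum: 0
Gen 11: 2 under 4. Both 2&4? yes. Contrib: -1. Sum: -1
Gen 12: 4 under 2. Both 2&4? yes. Contrib: +1. Sum: 0

Answer: 0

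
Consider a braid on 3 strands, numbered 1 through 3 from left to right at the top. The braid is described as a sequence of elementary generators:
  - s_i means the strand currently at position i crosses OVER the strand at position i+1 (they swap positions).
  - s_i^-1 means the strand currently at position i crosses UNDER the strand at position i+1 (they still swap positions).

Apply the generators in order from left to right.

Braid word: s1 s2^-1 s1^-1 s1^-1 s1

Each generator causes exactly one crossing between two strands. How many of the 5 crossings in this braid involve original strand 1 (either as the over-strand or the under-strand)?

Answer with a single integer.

Answer: 2

Derivation:
Gen 1: crossing 1x2. Involves strand 1? yes. Count so far: 1
Gen 2: crossing 1x3. Involves strand 1? yes. Count so far: 2
Gen 3: crossing 2x3. Involves strand 1? no. Count so far: 2
Gen 4: crossing 3x2. Involves strand 1? no. Count so far: 2
Gen 5: crossing 2x3. Involves strand 1? no. Count so far: 2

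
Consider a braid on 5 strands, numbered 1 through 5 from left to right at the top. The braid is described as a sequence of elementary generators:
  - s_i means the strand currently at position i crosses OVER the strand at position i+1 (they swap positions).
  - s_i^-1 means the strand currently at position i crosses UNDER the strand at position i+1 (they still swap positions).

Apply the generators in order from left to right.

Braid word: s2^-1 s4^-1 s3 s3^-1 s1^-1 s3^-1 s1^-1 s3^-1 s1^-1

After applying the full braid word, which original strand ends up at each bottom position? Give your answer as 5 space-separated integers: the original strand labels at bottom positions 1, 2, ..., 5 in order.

Gen 1 (s2^-1): strand 2 crosses under strand 3. Perm now: [1 3 2 4 5]
Gen 2 (s4^-1): strand 4 crosses under strand 5. Perm now: [1 3 2 5 4]
Gen 3 (s3): strand 2 crosses over strand 5. Perm now: [1 3 5 2 4]
Gen 4 (s3^-1): strand 5 crosses under strand 2. Perm now: [1 3 2 5 4]
Gen 5 (s1^-1): strand 1 crosses under strand 3. Perm now: [3 1 2 5 4]
Gen 6 (s3^-1): strand 2 crosses under strand 5. Perm now: [3 1 5 2 4]
Gen 7 (s1^-1): strand 3 crosses under strand 1. Perm now: [1 3 5 2 4]
Gen 8 (s3^-1): strand 5 crosses under strand 2. Perm now: [1 3 2 5 4]
Gen 9 (s1^-1): strand 1 crosses under strand 3. Perm now: [3 1 2 5 4]

Answer: 3 1 2 5 4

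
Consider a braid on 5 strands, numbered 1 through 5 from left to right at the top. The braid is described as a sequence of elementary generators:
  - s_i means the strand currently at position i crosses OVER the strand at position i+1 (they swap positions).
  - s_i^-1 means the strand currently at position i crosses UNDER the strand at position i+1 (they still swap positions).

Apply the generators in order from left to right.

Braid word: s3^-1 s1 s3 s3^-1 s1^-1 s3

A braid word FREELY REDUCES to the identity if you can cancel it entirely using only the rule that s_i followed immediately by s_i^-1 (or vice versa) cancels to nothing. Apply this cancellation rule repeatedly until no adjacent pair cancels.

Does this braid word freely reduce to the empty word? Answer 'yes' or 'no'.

Gen 1 (s3^-1): push. Stack: [s3^-1]
Gen 2 (s1): push. Stack: [s3^-1 s1]
Gen 3 (s3): push. Stack: [s3^-1 s1 s3]
Gen 4 (s3^-1): cancels prior s3. Stack: [s3^-1 s1]
Gen 5 (s1^-1): cancels prior s1. Stack: [s3^-1]
Gen 6 (s3): cancels prior s3^-1. Stack: []
Reduced word: (empty)

Answer: yes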